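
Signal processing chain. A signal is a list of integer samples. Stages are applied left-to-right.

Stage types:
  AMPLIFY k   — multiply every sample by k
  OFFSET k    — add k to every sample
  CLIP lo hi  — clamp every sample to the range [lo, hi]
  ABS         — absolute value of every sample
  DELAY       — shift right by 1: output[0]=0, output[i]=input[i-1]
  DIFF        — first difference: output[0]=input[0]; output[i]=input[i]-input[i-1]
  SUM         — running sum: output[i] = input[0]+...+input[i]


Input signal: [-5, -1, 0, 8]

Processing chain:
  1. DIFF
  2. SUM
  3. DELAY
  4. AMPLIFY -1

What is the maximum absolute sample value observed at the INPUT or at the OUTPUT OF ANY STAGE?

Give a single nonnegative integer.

Input: [-5, -1, 0, 8] (max |s|=8)
Stage 1 (DIFF): s[0]=-5, -1--5=4, 0--1=1, 8-0=8 -> [-5, 4, 1, 8] (max |s|=8)
Stage 2 (SUM): sum[0..0]=-5, sum[0..1]=-1, sum[0..2]=0, sum[0..3]=8 -> [-5, -1, 0, 8] (max |s|=8)
Stage 3 (DELAY): [0, -5, -1, 0] = [0, -5, -1, 0] -> [0, -5, -1, 0] (max |s|=5)
Stage 4 (AMPLIFY -1): 0*-1=0, -5*-1=5, -1*-1=1, 0*-1=0 -> [0, 5, 1, 0] (max |s|=5)
Overall max amplitude: 8

Answer: 8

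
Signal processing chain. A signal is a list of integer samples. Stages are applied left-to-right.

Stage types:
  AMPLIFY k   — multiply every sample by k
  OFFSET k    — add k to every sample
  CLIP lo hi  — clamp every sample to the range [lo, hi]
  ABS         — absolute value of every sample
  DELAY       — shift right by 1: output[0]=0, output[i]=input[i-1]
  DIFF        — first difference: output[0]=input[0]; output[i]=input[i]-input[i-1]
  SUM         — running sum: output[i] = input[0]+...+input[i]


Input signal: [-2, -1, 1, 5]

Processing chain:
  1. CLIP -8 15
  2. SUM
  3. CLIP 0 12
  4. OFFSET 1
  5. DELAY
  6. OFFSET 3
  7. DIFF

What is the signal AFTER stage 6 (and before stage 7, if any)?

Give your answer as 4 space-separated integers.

Answer: 3 4 4 4

Derivation:
Input: [-2, -1, 1, 5]
Stage 1 (CLIP -8 15): clip(-2,-8,15)=-2, clip(-1,-8,15)=-1, clip(1,-8,15)=1, clip(5,-8,15)=5 -> [-2, -1, 1, 5]
Stage 2 (SUM): sum[0..0]=-2, sum[0..1]=-3, sum[0..2]=-2, sum[0..3]=3 -> [-2, -3, -2, 3]
Stage 3 (CLIP 0 12): clip(-2,0,12)=0, clip(-3,0,12)=0, clip(-2,0,12)=0, clip(3,0,12)=3 -> [0, 0, 0, 3]
Stage 4 (OFFSET 1): 0+1=1, 0+1=1, 0+1=1, 3+1=4 -> [1, 1, 1, 4]
Stage 5 (DELAY): [0, 1, 1, 1] = [0, 1, 1, 1] -> [0, 1, 1, 1]
Stage 6 (OFFSET 3): 0+3=3, 1+3=4, 1+3=4, 1+3=4 -> [3, 4, 4, 4]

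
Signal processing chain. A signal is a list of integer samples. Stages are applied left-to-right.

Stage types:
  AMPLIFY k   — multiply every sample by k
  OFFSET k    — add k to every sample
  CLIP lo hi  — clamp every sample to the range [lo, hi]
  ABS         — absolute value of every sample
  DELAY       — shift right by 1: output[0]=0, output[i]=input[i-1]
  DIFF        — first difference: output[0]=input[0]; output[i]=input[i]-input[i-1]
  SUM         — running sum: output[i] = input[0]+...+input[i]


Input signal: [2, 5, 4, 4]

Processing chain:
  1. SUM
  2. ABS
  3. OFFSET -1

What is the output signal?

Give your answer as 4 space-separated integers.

Input: [2, 5, 4, 4]
Stage 1 (SUM): sum[0..0]=2, sum[0..1]=7, sum[0..2]=11, sum[0..3]=15 -> [2, 7, 11, 15]
Stage 2 (ABS): |2|=2, |7|=7, |11|=11, |15|=15 -> [2, 7, 11, 15]
Stage 3 (OFFSET -1): 2+-1=1, 7+-1=6, 11+-1=10, 15+-1=14 -> [1, 6, 10, 14]

Answer: 1 6 10 14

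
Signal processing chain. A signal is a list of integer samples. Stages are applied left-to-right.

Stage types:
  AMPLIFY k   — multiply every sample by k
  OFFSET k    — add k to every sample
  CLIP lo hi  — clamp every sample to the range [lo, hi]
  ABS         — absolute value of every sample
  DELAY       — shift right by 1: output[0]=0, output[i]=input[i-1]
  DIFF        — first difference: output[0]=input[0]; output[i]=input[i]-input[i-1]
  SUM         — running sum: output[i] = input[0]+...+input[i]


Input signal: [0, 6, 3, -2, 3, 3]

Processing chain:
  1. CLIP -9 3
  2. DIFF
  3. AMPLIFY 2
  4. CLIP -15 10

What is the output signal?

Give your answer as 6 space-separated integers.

Input: [0, 6, 3, -2, 3, 3]
Stage 1 (CLIP -9 3): clip(0,-9,3)=0, clip(6,-9,3)=3, clip(3,-9,3)=3, clip(-2,-9,3)=-2, clip(3,-9,3)=3, clip(3,-9,3)=3 -> [0, 3, 3, -2, 3, 3]
Stage 2 (DIFF): s[0]=0, 3-0=3, 3-3=0, -2-3=-5, 3--2=5, 3-3=0 -> [0, 3, 0, -5, 5, 0]
Stage 3 (AMPLIFY 2): 0*2=0, 3*2=6, 0*2=0, -5*2=-10, 5*2=10, 0*2=0 -> [0, 6, 0, -10, 10, 0]
Stage 4 (CLIP -15 10): clip(0,-15,10)=0, clip(6,-15,10)=6, clip(0,-15,10)=0, clip(-10,-15,10)=-10, clip(10,-15,10)=10, clip(0,-15,10)=0 -> [0, 6, 0, -10, 10, 0]

Answer: 0 6 0 -10 10 0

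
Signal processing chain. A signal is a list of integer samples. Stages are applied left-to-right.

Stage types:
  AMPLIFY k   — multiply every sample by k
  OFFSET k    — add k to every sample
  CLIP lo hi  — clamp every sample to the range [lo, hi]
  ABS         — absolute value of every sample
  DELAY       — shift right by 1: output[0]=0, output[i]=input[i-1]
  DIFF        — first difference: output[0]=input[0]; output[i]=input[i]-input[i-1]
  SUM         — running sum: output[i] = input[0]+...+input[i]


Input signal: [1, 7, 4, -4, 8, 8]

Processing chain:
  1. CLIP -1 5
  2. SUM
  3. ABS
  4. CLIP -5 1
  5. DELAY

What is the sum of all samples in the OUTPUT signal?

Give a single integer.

Answer: 5

Derivation:
Input: [1, 7, 4, -4, 8, 8]
Stage 1 (CLIP -1 5): clip(1,-1,5)=1, clip(7,-1,5)=5, clip(4,-1,5)=4, clip(-4,-1,5)=-1, clip(8,-1,5)=5, clip(8,-1,5)=5 -> [1, 5, 4, -1, 5, 5]
Stage 2 (SUM): sum[0..0]=1, sum[0..1]=6, sum[0..2]=10, sum[0..3]=9, sum[0..4]=14, sum[0..5]=19 -> [1, 6, 10, 9, 14, 19]
Stage 3 (ABS): |1|=1, |6|=6, |10|=10, |9|=9, |14|=14, |19|=19 -> [1, 6, 10, 9, 14, 19]
Stage 4 (CLIP -5 1): clip(1,-5,1)=1, clip(6,-5,1)=1, clip(10,-5,1)=1, clip(9,-5,1)=1, clip(14,-5,1)=1, clip(19,-5,1)=1 -> [1, 1, 1, 1, 1, 1]
Stage 5 (DELAY): [0, 1, 1, 1, 1, 1] = [0, 1, 1, 1, 1, 1] -> [0, 1, 1, 1, 1, 1]
Output sum: 5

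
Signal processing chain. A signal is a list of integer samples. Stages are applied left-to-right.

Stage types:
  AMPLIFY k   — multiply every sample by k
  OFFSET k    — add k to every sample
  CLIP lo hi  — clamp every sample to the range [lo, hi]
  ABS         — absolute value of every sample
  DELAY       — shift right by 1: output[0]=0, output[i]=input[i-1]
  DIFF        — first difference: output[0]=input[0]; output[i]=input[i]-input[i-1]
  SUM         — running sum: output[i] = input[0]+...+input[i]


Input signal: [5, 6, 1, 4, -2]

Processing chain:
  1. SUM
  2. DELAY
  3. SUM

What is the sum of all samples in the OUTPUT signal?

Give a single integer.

Input: [5, 6, 1, 4, -2]
Stage 1 (SUM): sum[0..0]=5, sum[0..1]=11, sum[0..2]=12, sum[0..3]=16, sum[0..4]=14 -> [5, 11, 12, 16, 14]
Stage 2 (DELAY): [0, 5, 11, 12, 16] = [0, 5, 11, 12, 16] -> [0, 5, 11, 12, 16]
Stage 3 (SUM): sum[0..0]=0, sum[0..1]=5, sum[0..2]=16, sum[0..3]=28, sum[0..4]=44 -> [0, 5, 16, 28, 44]
Output sum: 93

Answer: 93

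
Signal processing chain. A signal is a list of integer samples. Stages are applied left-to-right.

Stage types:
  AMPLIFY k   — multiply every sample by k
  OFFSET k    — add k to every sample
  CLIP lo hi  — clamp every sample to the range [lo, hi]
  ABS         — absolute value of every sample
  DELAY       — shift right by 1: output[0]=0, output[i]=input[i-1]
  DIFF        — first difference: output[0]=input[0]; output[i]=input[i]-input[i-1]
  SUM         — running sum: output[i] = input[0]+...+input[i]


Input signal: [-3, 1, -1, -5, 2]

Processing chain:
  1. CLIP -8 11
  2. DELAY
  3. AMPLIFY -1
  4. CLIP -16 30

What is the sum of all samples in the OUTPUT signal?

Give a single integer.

Answer: 8

Derivation:
Input: [-3, 1, -1, -5, 2]
Stage 1 (CLIP -8 11): clip(-3,-8,11)=-3, clip(1,-8,11)=1, clip(-1,-8,11)=-1, clip(-5,-8,11)=-5, clip(2,-8,11)=2 -> [-3, 1, -1, -5, 2]
Stage 2 (DELAY): [0, -3, 1, -1, -5] = [0, -3, 1, -1, -5] -> [0, -3, 1, -1, -5]
Stage 3 (AMPLIFY -1): 0*-1=0, -3*-1=3, 1*-1=-1, -1*-1=1, -5*-1=5 -> [0, 3, -1, 1, 5]
Stage 4 (CLIP -16 30): clip(0,-16,30)=0, clip(3,-16,30)=3, clip(-1,-16,30)=-1, clip(1,-16,30)=1, clip(5,-16,30)=5 -> [0, 3, -1, 1, 5]
Output sum: 8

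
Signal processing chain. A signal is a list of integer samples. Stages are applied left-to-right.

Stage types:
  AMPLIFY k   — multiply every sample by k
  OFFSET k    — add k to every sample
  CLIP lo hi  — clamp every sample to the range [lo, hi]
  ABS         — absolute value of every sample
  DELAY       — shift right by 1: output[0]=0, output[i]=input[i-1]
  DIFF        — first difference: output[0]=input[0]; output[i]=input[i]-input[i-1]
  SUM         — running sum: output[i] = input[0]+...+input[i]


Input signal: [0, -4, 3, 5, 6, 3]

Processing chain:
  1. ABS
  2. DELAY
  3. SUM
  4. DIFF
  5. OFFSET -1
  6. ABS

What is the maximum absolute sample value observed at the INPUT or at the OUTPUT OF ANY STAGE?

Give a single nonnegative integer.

Answer: 18

Derivation:
Input: [0, -4, 3, 5, 6, 3] (max |s|=6)
Stage 1 (ABS): |0|=0, |-4|=4, |3|=3, |5|=5, |6|=6, |3|=3 -> [0, 4, 3, 5, 6, 3] (max |s|=6)
Stage 2 (DELAY): [0, 0, 4, 3, 5, 6] = [0, 0, 4, 3, 5, 6] -> [0, 0, 4, 3, 5, 6] (max |s|=6)
Stage 3 (SUM): sum[0..0]=0, sum[0..1]=0, sum[0..2]=4, sum[0..3]=7, sum[0..4]=12, sum[0..5]=18 -> [0, 0, 4, 7, 12, 18] (max |s|=18)
Stage 4 (DIFF): s[0]=0, 0-0=0, 4-0=4, 7-4=3, 12-7=5, 18-12=6 -> [0, 0, 4, 3, 5, 6] (max |s|=6)
Stage 5 (OFFSET -1): 0+-1=-1, 0+-1=-1, 4+-1=3, 3+-1=2, 5+-1=4, 6+-1=5 -> [-1, -1, 3, 2, 4, 5] (max |s|=5)
Stage 6 (ABS): |-1|=1, |-1|=1, |3|=3, |2|=2, |4|=4, |5|=5 -> [1, 1, 3, 2, 4, 5] (max |s|=5)
Overall max amplitude: 18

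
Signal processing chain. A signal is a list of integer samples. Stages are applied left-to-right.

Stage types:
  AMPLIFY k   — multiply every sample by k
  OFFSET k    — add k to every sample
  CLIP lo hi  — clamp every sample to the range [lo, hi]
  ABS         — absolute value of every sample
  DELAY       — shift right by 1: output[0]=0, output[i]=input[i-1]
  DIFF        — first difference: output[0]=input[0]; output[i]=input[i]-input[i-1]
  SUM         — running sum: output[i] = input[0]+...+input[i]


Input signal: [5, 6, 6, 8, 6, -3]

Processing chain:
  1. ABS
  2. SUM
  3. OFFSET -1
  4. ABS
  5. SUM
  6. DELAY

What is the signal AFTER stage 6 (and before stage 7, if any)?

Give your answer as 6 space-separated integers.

Answer: 0 4 14 30 54 84

Derivation:
Input: [5, 6, 6, 8, 6, -3]
Stage 1 (ABS): |5|=5, |6|=6, |6|=6, |8|=8, |6|=6, |-3|=3 -> [5, 6, 6, 8, 6, 3]
Stage 2 (SUM): sum[0..0]=5, sum[0..1]=11, sum[0..2]=17, sum[0..3]=25, sum[0..4]=31, sum[0..5]=34 -> [5, 11, 17, 25, 31, 34]
Stage 3 (OFFSET -1): 5+-1=4, 11+-1=10, 17+-1=16, 25+-1=24, 31+-1=30, 34+-1=33 -> [4, 10, 16, 24, 30, 33]
Stage 4 (ABS): |4|=4, |10|=10, |16|=16, |24|=24, |30|=30, |33|=33 -> [4, 10, 16, 24, 30, 33]
Stage 5 (SUM): sum[0..0]=4, sum[0..1]=14, sum[0..2]=30, sum[0..3]=54, sum[0..4]=84, sum[0..5]=117 -> [4, 14, 30, 54, 84, 117]
Stage 6 (DELAY): [0, 4, 14, 30, 54, 84] = [0, 4, 14, 30, 54, 84] -> [0, 4, 14, 30, 54, 84]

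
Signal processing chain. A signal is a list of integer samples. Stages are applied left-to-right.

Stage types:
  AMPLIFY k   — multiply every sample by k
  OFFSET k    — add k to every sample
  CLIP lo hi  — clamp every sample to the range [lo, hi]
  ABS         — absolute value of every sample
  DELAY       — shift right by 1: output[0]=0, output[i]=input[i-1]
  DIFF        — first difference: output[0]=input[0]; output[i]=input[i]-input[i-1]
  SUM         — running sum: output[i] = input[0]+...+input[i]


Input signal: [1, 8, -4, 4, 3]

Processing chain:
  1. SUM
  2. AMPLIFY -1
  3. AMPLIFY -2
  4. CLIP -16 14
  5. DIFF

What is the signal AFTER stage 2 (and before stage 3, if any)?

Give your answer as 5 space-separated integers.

Answer: -1 -9 -5 -9 -12

Derivation:
Input: [1, 8, -4, 4, 3]
Stage 1 (SUM): sum[0..0]=1, sum[0..1]=9, sum[0..2]=5, sum[0..3]=9, sum[0..4]=12 -> [1, 9, 5, 9, 12]
Stage 2 (AMPLIFY -1): 1*-1=-1, 9*-1=-9, 5*-1=-5, 9*-1=-9, 12*-1=-12 -> [-1, -9, -5, -9, -12]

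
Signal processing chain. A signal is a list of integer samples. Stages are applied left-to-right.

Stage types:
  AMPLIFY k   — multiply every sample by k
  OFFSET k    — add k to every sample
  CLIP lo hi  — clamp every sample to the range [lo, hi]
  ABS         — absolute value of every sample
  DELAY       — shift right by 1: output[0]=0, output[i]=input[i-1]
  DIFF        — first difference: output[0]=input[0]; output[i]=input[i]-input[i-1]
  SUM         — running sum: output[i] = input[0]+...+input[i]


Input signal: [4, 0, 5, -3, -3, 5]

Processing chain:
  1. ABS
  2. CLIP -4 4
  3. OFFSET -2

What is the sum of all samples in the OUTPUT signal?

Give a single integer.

Answer: 6

Derivation:
Input: [4, 0, 5, -3, -3, 5]
Stage 1 (ABS): |4|=4, |0|=0, |5|=5, |-3|=3, |-3|=3, |5|=5 -> [4, 0, 5, 3, 3, 5]
Stage 2 (CLIP -4 4): clip(4,-4,4)=4, clip(0,-4,4)=0, clip(5,-4,4)=4, clip(3,-4,4)=3, clip(3,-4,4)=3, clip(5,-4,4)=4 -> [4, 0, 4, 3, 3, 4]
Stage 3 (OFFSET -2): 4+-2=2, 0+-2=-2, 4+-2=2, 3+-2=1, 3+-2=1, 4+-2=2 -> [2, -2, 2, 1, 1, 2]
Output sum: 6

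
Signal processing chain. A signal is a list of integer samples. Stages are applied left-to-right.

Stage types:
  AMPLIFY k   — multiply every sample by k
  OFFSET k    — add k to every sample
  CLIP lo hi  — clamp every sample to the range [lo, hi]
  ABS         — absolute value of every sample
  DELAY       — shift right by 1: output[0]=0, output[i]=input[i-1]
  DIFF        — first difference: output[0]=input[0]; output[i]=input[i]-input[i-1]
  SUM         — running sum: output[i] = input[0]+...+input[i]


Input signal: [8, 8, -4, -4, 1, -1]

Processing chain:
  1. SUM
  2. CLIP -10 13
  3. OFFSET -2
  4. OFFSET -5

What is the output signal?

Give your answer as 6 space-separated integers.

Answer: 1 6 5 1 2 1

Derivation:
Input: [8, 8, -4, -4, 1, -1]
Stage 1 (SUM): sum[0..0]=8, sum[0..1]=16, sum[0..2]=12, sum[0..3]=8, sum[0..4]=9, sum[0..5]=8 -> [8, 16, 12, 8, 9, 8]
Stage 2 (CLIP -10 13): clip(8,-10,13)=8, clip(16,-10,13)=13, clip(12,-10,13)=12, clip(8,-10,13)=8, clip(9,-10,13)=9, clip(8,-10,13)=8 -> [8, 13, 12, 8, 9, 8]
Stage 3 (OFFSET -2): 8+-2=6, 13+-2=11, 12+-2=10, 8+-2=6, 9+-2=7, 8+-2=6 -> [6, 11, 10, 6, 7, 6]
Stage 4 (OFFSET -5): 6+-5=1, 11+-5=6, 10+-5=5, 6+-5=1, 7+-5=2, 6+-5=1 -> [1, 6, 5, 1, 2, 1]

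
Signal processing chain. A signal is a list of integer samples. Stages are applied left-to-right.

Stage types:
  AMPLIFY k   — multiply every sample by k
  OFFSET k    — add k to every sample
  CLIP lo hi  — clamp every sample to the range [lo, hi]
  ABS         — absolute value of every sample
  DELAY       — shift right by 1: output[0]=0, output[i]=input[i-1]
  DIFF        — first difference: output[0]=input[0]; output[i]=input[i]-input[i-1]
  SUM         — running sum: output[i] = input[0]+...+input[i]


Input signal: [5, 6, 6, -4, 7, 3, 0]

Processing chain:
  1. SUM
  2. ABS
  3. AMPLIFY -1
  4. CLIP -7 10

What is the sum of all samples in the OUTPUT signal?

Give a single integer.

Answer: -47

Derivation:
Input: [5, 6, 6, -4, 7, 3, 0]
Stage 1 (SUM): sum[0..0]=5, sum[0..1]=11, sum[0..2]=17, sum[0..3]=13, sum[0..4]=20, sum[0..5]=23, sum[0..6]=23 -> [5, 11, 17, 13, 20, 23, 23]
Stage 2 (ABS): |5|=5, |11|=11, |17|=17, |13|=13, |20|=20, |23|=23, |23|=23 -> [5, 11, 17, 13, 20, 23, 23]
Stage 3 (AMPLIFY -1): 5*-1=-5, 11*-1=-11, 17*-1=-17, 13*-1=-13, 20*-1=-20, 23*-1=-23, 23*-1=-23 -> [-5, -11, -17, -13, -20, -23, -23]
Stage 4 (CLIP -7 10): clip(-5,-7,10)=-5, clip(-11,-7,10)=-7, clip(-17,-7,10)=-7, clip(-13,-7,10)=-7, clip(-20,-7,10)=-7, clip(-23,-7,10)=-7, clip(-23,-7,10)=-7 -> [-5, -7, -7, -7, -7, -7, -7]
Output sum: -47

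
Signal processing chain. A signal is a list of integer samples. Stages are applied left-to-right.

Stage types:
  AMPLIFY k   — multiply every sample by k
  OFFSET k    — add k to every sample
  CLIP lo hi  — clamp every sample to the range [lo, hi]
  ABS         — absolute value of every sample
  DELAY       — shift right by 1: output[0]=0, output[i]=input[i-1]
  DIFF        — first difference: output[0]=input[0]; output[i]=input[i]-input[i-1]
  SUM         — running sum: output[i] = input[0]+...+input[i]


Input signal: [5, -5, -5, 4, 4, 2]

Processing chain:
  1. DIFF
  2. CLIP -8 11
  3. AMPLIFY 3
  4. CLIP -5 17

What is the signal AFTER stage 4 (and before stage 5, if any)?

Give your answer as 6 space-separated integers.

Input: [5, -5, -5, 4, 4, 2]
Stage 1 (DIFF): s[0]=5, -5-5=-10, -5--5=0, 4--5=9, 4-4=0, 2-4=-2 -> [5, -10, 0, 9, 0, -2]
Stage 2 (CLIP -8 11): clip(5,-8,11)=5, clip(-10,-8,11)=-8, clip(0,-8,11)=0, clip(9,-8,11)=9, clip(0,-8,11)=0, clip(-2,-8,11)=-2 -> [5, -8, 0, 9, 0, -2]
Stage 3 (AMPLIFY 3): 5*3=15, -8*3=-24, 0*3=0, 9*3=27, 0*3=0, -2*3=-6 -> [15, -24, 0, 27, 0, -6]
Stage 4 (CLIP -5 17): clip(15,-5,17)=15, clip(-24,-5,17)=-5, clip(0,-5,17)=0, clip(27,-5,17)=17, clip(0,-5,17)=0, clip(-6,-5,17)=-5 -> [15, -5, 0, 17, 0, -5]

Answer: 15 -5 0 17 0 -5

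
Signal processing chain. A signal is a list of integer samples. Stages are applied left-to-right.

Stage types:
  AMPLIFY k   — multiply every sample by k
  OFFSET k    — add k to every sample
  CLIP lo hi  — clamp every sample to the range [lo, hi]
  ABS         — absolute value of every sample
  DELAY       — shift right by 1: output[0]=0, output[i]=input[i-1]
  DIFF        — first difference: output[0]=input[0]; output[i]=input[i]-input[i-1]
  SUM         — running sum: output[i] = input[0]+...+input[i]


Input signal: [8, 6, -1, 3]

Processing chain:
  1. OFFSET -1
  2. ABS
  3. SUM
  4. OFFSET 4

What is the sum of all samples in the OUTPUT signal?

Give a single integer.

Answer: 65

Derivation:
Input: [8, 6, -1, 3]
Stage 1 (OFFSET -1): 8+-1=7, 6+-1=5, -1+-1=-2, 3+-1=2 -> [7, 5, -2, 2]
Stage 2 (ABS): |7|=7, |5|=5, |-2|=2, |2|=2 -> [7, 5, 2, 2]
Stage 3 (SUM): sum[0..0]=7, sum[0..1]=12, sum[0..2]=14, sum[0..3]=16 -> [7, 12, 14, 16]
Stage 4 (OFFSET 4): 7+4=11, 12+4=16, 14+4=18, 16+4=20 -> [11, 16, 18, 20]
Output sum: 65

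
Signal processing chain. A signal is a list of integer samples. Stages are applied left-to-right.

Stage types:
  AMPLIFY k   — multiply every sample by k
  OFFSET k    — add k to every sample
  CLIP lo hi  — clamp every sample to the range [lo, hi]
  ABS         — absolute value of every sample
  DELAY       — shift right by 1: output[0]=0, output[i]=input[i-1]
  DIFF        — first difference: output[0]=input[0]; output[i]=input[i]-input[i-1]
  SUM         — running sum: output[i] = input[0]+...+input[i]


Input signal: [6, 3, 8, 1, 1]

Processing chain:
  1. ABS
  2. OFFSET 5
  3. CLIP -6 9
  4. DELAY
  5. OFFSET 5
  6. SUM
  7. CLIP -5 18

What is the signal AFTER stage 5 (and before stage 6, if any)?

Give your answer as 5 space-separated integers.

Answer: 5 14 13 14 11

Derivation:
Input: [6, 3, 8, 1, 1]
Stage 1 (ABS): |6|=6, |3|=3, |8|=8, |1|=1, |1|=1 -> [6, 3, 8, 1, 1]
Stage 2 (OFFSET 5): 6+5=11, 3+5=8, 8+5=13, 1+5=6, 1+5=6 -> [11, 8, 13, 6, 6]
Stage 3 (CLIP -6 9): clip(11,-6,9)=9, clip(8,-6,9)=8, clip(13,-6,9)=9, clip(6,-6,9)=6, clip(6,-6,9)=6 -> [9, 8, 9, 6, 6]
Stage 4 (DELAY): [0, 9, 8, 9, 6] = [0, 9, 8, 9, 6] -> [0, 9, 8, 9, 6]
Stage 5 (OFFSET 5): 0+5=5, 9+5=14, 8+5=13, 9+5=14, 6+5=11 -> [5, 14, 13, 14, 11]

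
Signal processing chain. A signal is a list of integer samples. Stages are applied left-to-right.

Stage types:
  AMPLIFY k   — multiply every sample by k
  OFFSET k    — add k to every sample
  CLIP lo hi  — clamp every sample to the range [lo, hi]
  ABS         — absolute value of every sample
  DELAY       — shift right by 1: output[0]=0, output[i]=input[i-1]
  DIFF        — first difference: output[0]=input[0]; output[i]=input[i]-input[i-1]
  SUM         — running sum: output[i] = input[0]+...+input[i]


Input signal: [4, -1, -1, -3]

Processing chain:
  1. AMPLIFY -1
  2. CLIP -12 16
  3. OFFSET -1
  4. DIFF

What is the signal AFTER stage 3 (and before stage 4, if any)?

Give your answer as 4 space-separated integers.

Answer: -5 0 0 2

Derivation:
Input: [4, -1, -1, -3]
Stage 1 (AMPLIFY -1): 4*-1=-4, -1*-1=1, -1*-1=1, -3*-1=3 -> [-4, 1, 1, 3]
Stage 2 (CLIP -12 16): clip(-4,-12,16)=-4, clip(1,-12,16)=1, clip(1,-12,16)=1, clip(3,-12,16)=3 -> [-4, 1, 1, 3]
Stage 3 (OFFSET -1): -4+-1=-5, 1+-1=0, 1+-1=0, 3+-1=2 -> [-5, 0, 0, 2]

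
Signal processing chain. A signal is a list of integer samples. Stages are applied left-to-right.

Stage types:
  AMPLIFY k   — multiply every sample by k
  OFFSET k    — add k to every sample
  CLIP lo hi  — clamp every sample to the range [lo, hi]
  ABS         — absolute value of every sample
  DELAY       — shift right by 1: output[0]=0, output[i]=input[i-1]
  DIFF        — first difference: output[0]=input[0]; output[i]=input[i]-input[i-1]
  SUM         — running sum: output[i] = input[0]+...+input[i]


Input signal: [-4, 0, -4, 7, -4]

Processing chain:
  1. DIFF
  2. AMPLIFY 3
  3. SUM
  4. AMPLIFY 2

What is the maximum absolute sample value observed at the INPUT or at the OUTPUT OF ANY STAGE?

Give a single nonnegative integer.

Answer: 42

Derivation:
Input: [-4, 0, -4, 7, -4] (max |s|=7)
Stage 1 (DIFF): s[0]=-4, 0--4=4, -4-0=-4, 7--4=11, -4-7=-11 -> [-4, 4, -4, 11, -11] (max |s|=11)
Stage 2 (AMPLIFY 3): -4*3=-12, 4*3=12, -4*3=-12, 11*3=33, -11*3=-33 -> [-12, 12, -12, 33, -33] (max |s|=33)
Stage 3 (SUM): sum[0..0]=-12, sum[0..1]=0, sum[0..2]=-12, sum[0..3]=21, sum[0..4]=-12 -> [-12, 0, -12, 21, -12] (max |s|=21)
Stage 4 (AMPLIFY 2): -12*2=-24, 0*2=0, -12*2=-24, 21*2=42, -12*2=-24 -> [-24, 0, -24, 42, -24] (max |s|=42)
Overall max amplitude: 42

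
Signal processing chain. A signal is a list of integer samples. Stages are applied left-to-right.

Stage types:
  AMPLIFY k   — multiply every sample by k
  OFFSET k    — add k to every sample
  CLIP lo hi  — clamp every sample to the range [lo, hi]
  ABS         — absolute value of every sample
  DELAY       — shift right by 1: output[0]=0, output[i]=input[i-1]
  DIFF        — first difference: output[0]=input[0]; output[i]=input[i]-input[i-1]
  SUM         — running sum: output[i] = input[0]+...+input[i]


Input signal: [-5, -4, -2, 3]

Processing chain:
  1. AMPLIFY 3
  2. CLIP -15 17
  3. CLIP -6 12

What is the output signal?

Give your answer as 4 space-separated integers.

Answer: -6 -6 -6 9

Derivation:
Input: [-5, -4, -2, 3]
Stage 1 (AMPLIFY 3): -5*3=-15, -4*3=-12, -2*3=-6, 3*3=9 -> [-15, -12, -6, 9]
Stage 2 (CLIP -15 17): clip(-15,-15,17)=-15, clip(-12,-15,17)=-12, clip(-6,-15,17)=-6, clip(9,-15,17)=9 -> [-15, -12, -6, 9]
Stage 3 (CLIP -6 12): clip(-15,-6,12)=-6, clip(-12,-6,12)=-6, clip(-6,-6,12)=-6, clip(9,-6,12)=9 -> [-6, -6, -6, 9]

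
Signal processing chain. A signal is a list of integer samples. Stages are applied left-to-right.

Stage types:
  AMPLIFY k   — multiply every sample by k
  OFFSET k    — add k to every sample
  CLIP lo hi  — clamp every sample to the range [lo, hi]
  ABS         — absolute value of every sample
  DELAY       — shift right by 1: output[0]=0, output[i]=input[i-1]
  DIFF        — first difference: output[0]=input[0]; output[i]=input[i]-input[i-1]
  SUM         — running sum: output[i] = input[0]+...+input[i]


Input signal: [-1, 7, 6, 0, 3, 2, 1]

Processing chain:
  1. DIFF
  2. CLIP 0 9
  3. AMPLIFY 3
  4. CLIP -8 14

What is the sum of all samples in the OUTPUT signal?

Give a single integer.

Input: [-1, 7, 6, 0, 3, 2, 1]
Stage 1 (DIFF): s[0]=-1, 7--1=8, 6-7=-1, 0-6=-6, 3-0=3, 2-3=-1, 1-2=-1 -> [-1, 8, -1, -6, 3, -1, -1]
Stage 2 (CLIP 0 9): clip(-1,0,9)=0, clip(8,0,9)=8, clip(-1,0,9)=0, clip(-6,0,9)=0, clip(3,0,9)=3, clip(-1,0,9)=0, clip(-1,0,9)=0 -> [0, 8, 0, 0, 3, 0, 0]
Stage 3 (AMPLIFY 3): 0*3=0, 8*3=24, 0*3=0, 0*3=0, 3*3=9, 0*3=0, 0*3=0 -> [0, 24, 0, 0, 9, 0, 0]
Stage 4 (CLIP -8 14): clip(0,-8,14)=0, clip(24,-8,14)=14, clip(0,-8,14)=0, clip(0,-8,14)=0, clip(9,-8,14)=9, clip(0,-8,14)=0, clip(0,-8,14)=0 -> [0, 14, 0, 0, 9, 0, 0]
Output sum: 23

Answer: 23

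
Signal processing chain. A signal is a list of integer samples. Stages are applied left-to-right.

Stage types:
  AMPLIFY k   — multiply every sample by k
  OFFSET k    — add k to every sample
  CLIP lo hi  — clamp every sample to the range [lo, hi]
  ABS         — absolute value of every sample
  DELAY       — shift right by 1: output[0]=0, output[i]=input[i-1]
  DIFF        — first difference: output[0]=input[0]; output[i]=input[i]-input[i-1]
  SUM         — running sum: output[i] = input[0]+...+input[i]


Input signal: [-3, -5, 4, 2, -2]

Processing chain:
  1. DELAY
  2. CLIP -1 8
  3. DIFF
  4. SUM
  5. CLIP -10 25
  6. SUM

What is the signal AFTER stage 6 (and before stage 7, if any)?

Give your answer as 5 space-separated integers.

Answer: 0 -1 -2 2 4

Derivation:
Input: [-3, -5, 4, 2, -2]
Stage 1 (DELAY): [0, -3, -5, 4, 2] = [0, -3, -5, 4, 2] -> [0, -3, -5, 4, 2]
Stage 2 (CLIP -1 8): clip(0,-1,8)=0, clip(-3,-1,8)=-1, clip(-5,-1,8)=-1, clip(4,-1,8)=4, clip(2,-1,8)=2 -> [0, -1, -1, 4, 2]
Stage 3 (DIFF): s[0]=0, -1-0=-1, -1--1=0, 4--1=5, 2-4=-2 -> [0, -1, 0, 5, -2]
Stage 4 (SUM): sum[0..0]=0, sum[0..1]=-1, sum[0..2]=-1, sum[0..3]=4, sum[0..4]=2 -> [0, -1, -1, 4, 2]
Stage 5 (CLIP -10 25): clip(0,-10,25)=0, clip(-1,-10,25)=-1, clip(-1,-10,25)=-1, clip(4,-10,25)=4, clip(2,-10,25)=2 -> [0, -1, -1, 4, 2]
Stage 6 (SUM): sum[0..0]=0, sum[0..1]=-1, sum[0..2]=-2, sum[0..3]=2, sum[0..4]=4 -> [0, -1, -2, 2, 4]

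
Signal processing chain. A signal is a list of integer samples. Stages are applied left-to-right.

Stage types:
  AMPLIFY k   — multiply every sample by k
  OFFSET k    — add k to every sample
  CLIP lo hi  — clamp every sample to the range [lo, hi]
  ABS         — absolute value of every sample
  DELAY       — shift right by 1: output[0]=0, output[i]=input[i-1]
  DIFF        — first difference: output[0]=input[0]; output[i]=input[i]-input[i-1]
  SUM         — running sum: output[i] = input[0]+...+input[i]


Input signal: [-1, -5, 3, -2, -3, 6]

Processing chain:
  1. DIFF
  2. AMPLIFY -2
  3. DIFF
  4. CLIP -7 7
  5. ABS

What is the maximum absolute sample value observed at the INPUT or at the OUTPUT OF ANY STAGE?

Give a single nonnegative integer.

Answer: 26

Derivation:
Input: [-1, -5, 3, -2, -3, 6] (max |s|=6)
Stage 1 (DIFF): s[0]=-1, -5--1=-4, 3--5=8, -2-3=-5, -3--2=-1, 6--3=9 -> [-1, -4, 8, -5, -1, 9] (max |s|=9)
Stage 2 (AMPLIFY -2): -1*-2=2, -4*-2=8, 8*-2=-16, -5*-2=10, -1*-2=2, 9*-2=-18 -> [2, 8, -16, 10, 2, -18] (max |s|=18)
Stage 3 (DIFF): s[0]=2, 8-2=6, -16-8=-24, 10--16=26, 2-10=-8, -18-2=-20 -> [2, 6, -24, 26, -8, -20] (max |s|=26)
Stage 4 (CLIP -7 7): clip(2,-7,7)=2, clip(6,-7,7)=6, clip(-24,-7,7)=-7, clip(26,-7,7)=7, clip(-8,-7,7)=-7, clip(-20,-7,7)=-7 -> [2, 6, -7, 7, -7, -7] (max |s|=7)
Stage 5 (ABS): |2|=2, |6|=6, |-7|=7, |7|=7, |-7|=7, |-7|=7 -> [2, 6, 7, 7, 7, 7] (max |s|=7)
Overall max amplitude: 26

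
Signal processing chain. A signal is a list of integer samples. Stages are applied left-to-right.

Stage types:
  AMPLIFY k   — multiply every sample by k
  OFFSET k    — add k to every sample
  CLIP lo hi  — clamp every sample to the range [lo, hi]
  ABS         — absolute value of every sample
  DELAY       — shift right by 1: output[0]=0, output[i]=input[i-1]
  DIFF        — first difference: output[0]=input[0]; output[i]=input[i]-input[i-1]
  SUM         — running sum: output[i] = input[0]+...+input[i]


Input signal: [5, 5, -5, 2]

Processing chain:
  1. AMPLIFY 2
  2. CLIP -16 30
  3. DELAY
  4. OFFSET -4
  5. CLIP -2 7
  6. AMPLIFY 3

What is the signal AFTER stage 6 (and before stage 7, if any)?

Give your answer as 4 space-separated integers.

Answer: -6 18 18 -6

Derivation:
Input: [5, 5, -5, 2]
Stage 1 (AMPLIFY 2): 5*2=10, 5*2=10, -5*2=-10, 2*2=4 -> [10, 10, -10, 4]
Stage 2 (CLIP -16 30): clip(10,-16,30)=10, clip(10,-16,30)=10, clip(-10,-16,30)=-10, clip(4,-16,30)=4 -> [10, 10, -10, 4]
Stage 3 (DELAY): [0, 10, 10, -10] = [0, 10, 10, -10] -> [0, 10, 10, -10]
Stage 4 (OFFSET -4): 0+-4=-4, 10+-4=6, 10+-4=6, -10+-4=-14 -> [-4, 6, 6, -14]
Stage 5 (CLIP -2 7): clip(-4,-2,7)=-2, clip(6,-2,7)=6, clip(6,-2,7)=6, clip(-14,-2,7)=-2 -> [-2, 6, 6, -2]
Stage 6 (AMPLIFY 3): -2*3=-6, 6*3=18, 6*3=18, -2*3=-6 -> [-6, 18, 18, -6]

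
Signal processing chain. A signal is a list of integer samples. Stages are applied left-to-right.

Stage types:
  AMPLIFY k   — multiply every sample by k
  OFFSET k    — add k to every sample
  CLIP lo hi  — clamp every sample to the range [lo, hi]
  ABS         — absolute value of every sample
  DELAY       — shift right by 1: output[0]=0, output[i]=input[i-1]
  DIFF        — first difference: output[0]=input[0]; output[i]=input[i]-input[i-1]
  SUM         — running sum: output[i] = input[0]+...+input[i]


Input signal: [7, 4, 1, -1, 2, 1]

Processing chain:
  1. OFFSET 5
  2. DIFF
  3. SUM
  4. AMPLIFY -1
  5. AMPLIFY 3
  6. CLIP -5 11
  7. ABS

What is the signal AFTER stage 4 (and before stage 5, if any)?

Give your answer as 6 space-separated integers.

Input: [7, 4, 1, -1, 2, 1]
Stage 1 (OFFSET 5): 7+5=12, 4+5=9, 1+5=6, -1+5=4, 2+5=7, 1+5=6 -> [12, 9, 6, 4, 7, 6]
Stage 2 (DIFF): s[0]=12, 9-12=-3, 6-9=-3, 4-6=-2, 7-4=3, 6-7=-1 -> [12, -3, -3, -2, 3, -1]
Stage 3 (SUM): sum[0..0]=12, sum[0..1]=9, sum[0..2]=6, sum[0..3]=4, sum[0..4]=7, sum[0..5]=6 -> [12, 9, 6, 4, 7, 6]
Stage 4 (AMPLIFY -1): 12*-1=-12, 9*-1=-9, 6*-1=-6, 4*-1=-4, 7*-1=-7, 6*-1=-6 -> [-12, -9, -6, -4, -7, -6]

Answer: -12 -9 -6 -4 -7 -6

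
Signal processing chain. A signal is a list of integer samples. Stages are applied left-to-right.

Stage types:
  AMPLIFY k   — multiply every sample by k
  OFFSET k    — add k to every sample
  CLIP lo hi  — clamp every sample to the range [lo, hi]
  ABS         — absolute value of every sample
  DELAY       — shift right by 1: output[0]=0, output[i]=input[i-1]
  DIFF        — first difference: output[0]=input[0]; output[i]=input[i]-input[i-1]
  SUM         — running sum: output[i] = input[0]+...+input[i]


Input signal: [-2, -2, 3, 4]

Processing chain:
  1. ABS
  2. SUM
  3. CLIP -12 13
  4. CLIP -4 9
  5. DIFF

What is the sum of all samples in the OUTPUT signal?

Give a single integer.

Input: [-2, -2, 3, 4]
Stage 1 (ABS): |-2|=2, |-2|=2, |3|=3, |4|=4 -> [2, 2, 3, 4]
Stage 2 (SUM): sum[0..0]=2, sum[0..1]=4, sum[0..2]=7, sum[0..3]=11 -> [2, 4, 7, 11]
Stage 3 (CLIP -12 13): clip(2,-12,13)=2, clip(4,-12,13)=4, clip(7,-12,13)=7, clip(11,-12,13)=11 -> [2, 4, 7, 11]
Stage 4 (CLIP -4 9): clip(2,-4,9)=2, clip(4,-4,9)=4, clip(7,-4,9)=7, clip(11,-4,9)=9 -> [2, 4, 7, 9]
Stage 5 (DIFF): s[0]=2, 4-2=2, 7-4=3, 9-7=2 -> [2, 2, 3, 2]
Output sum: 9

Answer: 9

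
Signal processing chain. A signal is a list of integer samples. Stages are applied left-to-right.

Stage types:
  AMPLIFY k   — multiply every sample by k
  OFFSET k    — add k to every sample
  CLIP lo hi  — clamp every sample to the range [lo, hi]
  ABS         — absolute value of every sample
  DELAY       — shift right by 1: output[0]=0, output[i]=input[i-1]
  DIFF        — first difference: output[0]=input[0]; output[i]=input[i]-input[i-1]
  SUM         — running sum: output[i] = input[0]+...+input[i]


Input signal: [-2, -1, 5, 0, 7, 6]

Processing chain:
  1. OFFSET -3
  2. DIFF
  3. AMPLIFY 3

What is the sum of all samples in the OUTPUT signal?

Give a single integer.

Answer: 9

Derivation:
Input: [-2, -1, 5, 0, 7, 6]
Stage 1 (OFFSET -3): -2+-3=-5, -1+-3=-4, 5+-3=2, 0+-3=-3, 7+-3=4, 6+-3=3 -> [-5, -4, 2, -3, 4, 3]
Stage 2 (DIFF): s[0]=-5, -4--5=1, 2--4=6, -3-2=-5, 4--3=7, 3-4=-1 -> [-5, 1, 6, -5, 7, -1]
Stage 3 (AMPLIFY 3): -5*3=-15, 1*3=3, 6*3=18, -5*3=-15, 7*3=21, -1*3=-3 -> [-15, 3, 18, -15, 21, -3]
Output sum: 9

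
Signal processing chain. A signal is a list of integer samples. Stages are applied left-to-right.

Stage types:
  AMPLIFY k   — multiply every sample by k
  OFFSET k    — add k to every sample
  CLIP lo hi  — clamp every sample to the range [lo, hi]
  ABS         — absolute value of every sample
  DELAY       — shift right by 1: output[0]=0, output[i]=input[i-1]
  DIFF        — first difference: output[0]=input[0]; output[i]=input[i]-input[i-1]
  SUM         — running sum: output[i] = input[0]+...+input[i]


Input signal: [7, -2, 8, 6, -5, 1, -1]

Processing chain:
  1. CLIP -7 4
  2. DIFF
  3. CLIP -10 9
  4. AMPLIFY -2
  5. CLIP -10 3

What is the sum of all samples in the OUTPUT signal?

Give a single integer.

Input: [7, -2, 8, 6, -5, 1, -1]
Stage 1 (CLIP -7 4): clip(7,-7,4)=4, clip(-2,-7,4)=-2, clip(8,-7,4)=4, clip(6,-7,4)=4, clip(-5,-7,4)=-5, clip(1,-7,4)=1, clip(-1,-7,4)=-1 -> [4, -2, 4, 4, -5, 1, -1]
Stage 2 (DIFF): s[0]=4, -2-4=-6, 4--2=6, 4-4=0, -5-4=-9, 1--5=6, -1-1=-2 -> [4, -6, 6, 0, -9, 6, -2]
Stage 3 (CLIP -10 9): clip(4,-10,9)=4, clip(-6,-10,9)=-6, clip(6,-10,9)=6, clip(0,-10,9)=0, clip(-9,-10,9)=-9, clip(6,-10,9)=6, clip(-2,-10,9)=-2 -> [4, -6, 6, 0, -9, 6, -2]
Stage 4 (AMPLIFY -2): 4*-2=-8, -6*-2=12, 6*-2=-12, 0*-2=0, -9*-2=18, 6*-2=-12, -2*-2=4 -> [-8, 12, -12, 0, 18, -12, 4]
Stage 5 (CLIP -10 3): clip(-8,-10,3)=-8, clip(12,-10,3)=3, clip(-12,-10,3)=-10, clip(0,-10,3)=0, clip(18,-10,3)=3, clip(-12,-10,3)=-10, clip(4,-10,3)=3 -> [-8, 3, -10, 0, 3, -10, 3]
Output sum: -19

Answer: -19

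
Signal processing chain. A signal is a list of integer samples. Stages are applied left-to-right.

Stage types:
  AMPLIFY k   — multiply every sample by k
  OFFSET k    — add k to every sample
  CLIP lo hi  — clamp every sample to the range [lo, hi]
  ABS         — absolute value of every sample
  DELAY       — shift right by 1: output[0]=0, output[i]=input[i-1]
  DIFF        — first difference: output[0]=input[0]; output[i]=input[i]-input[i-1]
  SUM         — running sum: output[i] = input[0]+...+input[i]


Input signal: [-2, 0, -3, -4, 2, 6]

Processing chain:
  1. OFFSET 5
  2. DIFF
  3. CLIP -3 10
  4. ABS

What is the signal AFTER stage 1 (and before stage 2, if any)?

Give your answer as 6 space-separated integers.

Answer: 3 5 2 1 7 11

Derivation:
Input: [-2, 0, -3, -4, 2, 6]
Stage 1 (OFFSET 5): -2+5=3, 0+5=5, -3+5=2, -4+5=1, 2+5=7, 6+5=11 -> [3, 5, 2, 1, 7, 11]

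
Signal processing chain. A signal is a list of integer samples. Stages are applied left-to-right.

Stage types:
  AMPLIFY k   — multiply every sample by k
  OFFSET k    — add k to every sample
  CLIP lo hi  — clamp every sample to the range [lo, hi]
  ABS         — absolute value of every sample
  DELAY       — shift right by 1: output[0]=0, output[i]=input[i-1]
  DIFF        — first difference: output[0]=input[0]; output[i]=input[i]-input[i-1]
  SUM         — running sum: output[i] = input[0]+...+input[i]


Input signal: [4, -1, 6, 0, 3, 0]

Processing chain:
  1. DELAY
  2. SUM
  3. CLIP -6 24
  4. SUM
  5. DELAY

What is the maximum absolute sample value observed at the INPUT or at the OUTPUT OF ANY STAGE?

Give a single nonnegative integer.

Answer: 37

Derivation:
Input: [4, -1, 6, 0, 3, 0] (max |s|=6)
Stage 1 (DELAY): [0, 4, -1, 6, 0, 3] = [0, 4, -1, 6, 0, 3] -> [0, 4, -1, 6, 0, 3] (max |s|=6)
Stage 2 (SUM): sum[0..0]=0, sum[0..1]=4, sum[0..2]=3, sum[0..3]=9, sum[0..4]=9, sum[0..5]=12 -> [0, 4, 3, 9, 9, 12] (max |s|=12)
Stage 3 (CLIP -6 24): clip(0,-6,24)=0, clip(4,-6,24)=4, clip(3,-6,24)=3, clip(9,-6,24)=9, clip(9,-6,24)=9, clip(12,-6,24)=12 -> [0, 4, 3, 9, 9, 12] (max |s|=12)
Stage 4 (SUM): sum[0..0]=0, sum[0..1]=4, sum[0..2]=7, sum[0..3]=16, sum[0..4]=25, sum[0..5]=37 -> [0, 4, 7, 16, 25, 37] (max |s|=37)
Stage 5 (DELAY): [0, 0, 4, 7, 16, 25] = [0, 0, 4, 7, 16, 25] -> [0, 0, 4, 7, 16, 25] (max |s|=25)
Overall max amplitude: 37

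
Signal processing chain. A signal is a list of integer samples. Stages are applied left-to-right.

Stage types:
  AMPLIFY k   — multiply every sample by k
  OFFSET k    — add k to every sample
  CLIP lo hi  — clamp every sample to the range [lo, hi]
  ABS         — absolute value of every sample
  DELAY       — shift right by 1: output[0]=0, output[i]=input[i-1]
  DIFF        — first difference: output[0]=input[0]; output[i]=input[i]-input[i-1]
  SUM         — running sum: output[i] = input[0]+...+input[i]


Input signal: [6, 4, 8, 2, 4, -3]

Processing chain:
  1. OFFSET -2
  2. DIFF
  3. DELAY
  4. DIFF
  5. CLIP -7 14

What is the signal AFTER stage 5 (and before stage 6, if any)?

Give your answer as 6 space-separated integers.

Answer: 0 4 -6 6 -7 8

Derivation:
Input: [6, 4, 8, 2, 4, -3]
Stage 1 (OFFSET -2): 6+-2=4, 4+-2=2, 8+-2=6, 2+-2=0, 4+-2=2, -3+-2=-5 -> [4, 2, 6, 0, 2, -5]
Stage 2 (DIFF): s[0]=4, 2-4=-2, 6-2=4, 0-6=-6, 2-0=2, -5-2=-7 -> [4, -2, 4, -6, 2, -7]
Stage 3 (DELAY): [0, 4, -2, 4, -6, 2] = [0, 4, -2, 4, -6, 2] -> [0, 4, -2, 4, -6, 2]
Stage 4 (DIFF): s[0]=0, 4-0=4, -2-4=-6, 4--2=6, -6-4=-10, 2--6=8 -> [0, 4, -6, 6, -10, 8]
Stage 5 (CLIP -7 14): clip(0,-7,14)=0, clip(4,-7,14)=4, clip(-6,-7,14)=-6, clip(6,-7,14)=6, clip(-10,-7,14)=-7, clip(8,-7,14)=8 -> [0, 4, -6, 6, -7, 8]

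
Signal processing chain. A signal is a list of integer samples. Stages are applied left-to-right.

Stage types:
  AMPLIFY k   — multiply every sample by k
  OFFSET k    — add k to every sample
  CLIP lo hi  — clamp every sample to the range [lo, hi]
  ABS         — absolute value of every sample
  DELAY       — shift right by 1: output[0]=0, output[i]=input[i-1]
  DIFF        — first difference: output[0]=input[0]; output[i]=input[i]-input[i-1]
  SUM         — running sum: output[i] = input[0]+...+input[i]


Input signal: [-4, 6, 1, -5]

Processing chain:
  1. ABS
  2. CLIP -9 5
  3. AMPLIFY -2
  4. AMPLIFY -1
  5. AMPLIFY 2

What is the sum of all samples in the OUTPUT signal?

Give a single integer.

Answer: 60

Derivation:
Input: [-4, 6, 1, -5]
Stage 1 (ABS): |-4|=4, |6|=6, |1|=1, |-5|=5 -> [4, 6, 1, 5]
Stage 2 (CLIP -9 5): clip(4,-9,5)=4, clip(6,-9,5)=5, clip(1,-9,5)=1, clip(5,-9,5)=5 -> [4, 5, 1, 5]
Stage 3 (AMPLIFY -2): 4*-2=-8, 5*-2=-10, 1*-2=-2, 5*-2=-10 -> [-8, -10, -2, -10]
Stage 4 (AMPLIFY -1): -8*-1=8, -10*-1=10, -2*-1=2, -10*-1=10 -> [8, 10, 2, 10]
Stage 5 (AMPLIFY 2): 8*2=16, 10*2=20, 2*2=4, 10*2=20 -> [16, 20, 4, 20]
Output sum: 60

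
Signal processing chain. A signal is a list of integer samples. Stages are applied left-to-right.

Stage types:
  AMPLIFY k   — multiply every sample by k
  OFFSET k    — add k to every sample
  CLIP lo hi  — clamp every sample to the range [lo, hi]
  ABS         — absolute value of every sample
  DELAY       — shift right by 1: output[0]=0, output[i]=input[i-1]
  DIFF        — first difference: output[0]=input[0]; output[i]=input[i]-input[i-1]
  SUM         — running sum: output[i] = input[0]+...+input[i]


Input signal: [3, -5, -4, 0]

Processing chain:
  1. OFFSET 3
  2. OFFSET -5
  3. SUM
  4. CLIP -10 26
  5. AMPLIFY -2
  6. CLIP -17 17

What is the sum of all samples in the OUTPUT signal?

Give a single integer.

Input: [3, -5, -4, 0]
Stage 1 (OFFSET 3): 3+3=6, -5+3=-2, -4+3=-1, 0+3=3 -> [6, -2, -1, 3]
Stage 2 (OFFSET -5): 6+-5=1, -2+-5=-7, -1+-5=-6, 3+-5=-2 -> [1, -7, -6, -2]
Stage 3 (SUM): sum[0..0]=1, sum[0..1]=-6, sum[0..2]=-12, sum[0..3]=-14 -> [1, -6, -12, -14]
Stage 4 (CLIP -10 26): clip(1,-10,26)=1, clip(-6,-10,26)=-6, clip(-12,-10,26)=-10, clip(-14,-10,26)=-10 -> [1, -6, -10, -10]
Stage 5 (AMPLIFY -2): 1*-2=-2, -6*-2=12, -10*-2=20, -10*-2=20 -> [-2, 12, 20, 20]
Stage 6 (CLIP -17 17): clip(-2,-17,17)=-2, clip(12,-17,17)=12, clip(20,-17,17)=17, clip(20,-17,17)=17 -> [-2, 12, 17, 17]
Output sum: 44

Answer: 44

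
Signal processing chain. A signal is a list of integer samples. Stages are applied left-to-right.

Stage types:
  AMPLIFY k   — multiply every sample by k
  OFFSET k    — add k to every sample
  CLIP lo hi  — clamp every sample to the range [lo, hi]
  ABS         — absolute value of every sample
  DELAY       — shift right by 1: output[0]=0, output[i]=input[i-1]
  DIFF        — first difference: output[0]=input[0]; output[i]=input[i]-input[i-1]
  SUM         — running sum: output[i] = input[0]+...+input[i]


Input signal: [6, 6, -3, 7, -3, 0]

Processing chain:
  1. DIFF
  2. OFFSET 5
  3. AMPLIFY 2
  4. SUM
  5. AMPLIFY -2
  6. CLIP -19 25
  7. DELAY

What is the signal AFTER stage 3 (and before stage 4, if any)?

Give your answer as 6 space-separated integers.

Input: [6, 6, -3, 7, -3, 0]
Stage 1 (DIFF): s[0]=6, 6-6=0, -3-6=-9, 7--3=10, -3-7=-10, 0--3=3 -> [6, 0, -9, 10, -10, 3]
Stage 2 (OFFSET 5): 6+5=11, 0+5=5, -9+5=-4, 10+5=15, -10+5=-5, 3+5=8 -> [11, 5, -4, 15, -5, 8]
Stage 3 (AMPLIFY 2): 11*2=22, 5*2=10, -4*2=-8, 15*2=30, -5*2=-10, 8*2=16 -> [22, 10, -8, 30, -10, 16]

Answer: 22 10 -8 30 -10 16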